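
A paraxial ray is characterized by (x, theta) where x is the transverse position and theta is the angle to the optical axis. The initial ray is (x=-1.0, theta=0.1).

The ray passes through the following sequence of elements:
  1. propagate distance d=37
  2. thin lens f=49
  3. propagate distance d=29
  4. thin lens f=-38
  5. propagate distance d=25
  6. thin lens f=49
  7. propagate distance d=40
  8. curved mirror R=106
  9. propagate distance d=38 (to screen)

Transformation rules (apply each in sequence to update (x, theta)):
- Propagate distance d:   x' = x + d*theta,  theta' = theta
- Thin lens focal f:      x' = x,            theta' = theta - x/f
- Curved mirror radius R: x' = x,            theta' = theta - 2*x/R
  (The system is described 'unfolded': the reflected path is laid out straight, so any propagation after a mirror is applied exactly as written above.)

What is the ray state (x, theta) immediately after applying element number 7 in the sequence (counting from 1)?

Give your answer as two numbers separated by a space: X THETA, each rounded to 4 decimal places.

Initial: x=-1.0000 theta=0.1000
After 1 (propagate distance d=37): x=2.7000 theta=0.1000
After 2 (thin lens f=49): x=2.7000 theta=11/245 (≈0.0449)
After 3 (propagate distance d=29): x=1961/490 (≈4.0020) theta=11/245 (≈0.0449)
After 4 (thin lens f=-38): x=1961/490 (≈4.0020) theta=2797/18620 (≈0.1502)
After 5 (propagate distance d=25): x=144443/18620 (≈7.7574) theta=2797/18620 (≈0.1502)
After 6 (thin lens f=49): x=144443/18620 (≈7.7574) theta=-739/91238 (≈-0.0081)
After 7 (propagate distance d=40): x=356953/48020 (≈7.4334) theta=-739/91238 (≈-0.0081)
Rounded to 4 decimal places: x = 7.4334, theta = -0.0081

Answer: 7.4334 -0.0081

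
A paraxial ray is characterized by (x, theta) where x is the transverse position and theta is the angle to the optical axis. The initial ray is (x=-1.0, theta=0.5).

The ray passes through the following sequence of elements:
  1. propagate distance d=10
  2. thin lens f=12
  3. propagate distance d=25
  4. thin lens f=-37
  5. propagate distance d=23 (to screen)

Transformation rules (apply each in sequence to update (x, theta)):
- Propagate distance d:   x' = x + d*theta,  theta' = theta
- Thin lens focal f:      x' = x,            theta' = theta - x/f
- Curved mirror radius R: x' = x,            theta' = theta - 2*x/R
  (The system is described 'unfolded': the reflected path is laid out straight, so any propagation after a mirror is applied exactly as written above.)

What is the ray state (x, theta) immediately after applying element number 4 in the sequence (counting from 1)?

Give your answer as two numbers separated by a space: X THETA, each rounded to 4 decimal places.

Initial: x=-1.0000 theta=0.5000
After 1 (propagate distance d=10): x=4.0000 theta=0.5000
After 2 (thin lens f=12): x=4.0000 theta=1/6 (≈0.1667)
After 3 (propagate distance d=25): x=49/6 (≈8.1667) theta=1/6 (≈0.1667)
After 4 (thin lens f=-37): x=49/6 (≈8.1667) theta=43/111 (≈0.3874)
Rounded to 4 decimal places: x = 8.1667, theta = 0.3874

Answer: 8.1667 0.3874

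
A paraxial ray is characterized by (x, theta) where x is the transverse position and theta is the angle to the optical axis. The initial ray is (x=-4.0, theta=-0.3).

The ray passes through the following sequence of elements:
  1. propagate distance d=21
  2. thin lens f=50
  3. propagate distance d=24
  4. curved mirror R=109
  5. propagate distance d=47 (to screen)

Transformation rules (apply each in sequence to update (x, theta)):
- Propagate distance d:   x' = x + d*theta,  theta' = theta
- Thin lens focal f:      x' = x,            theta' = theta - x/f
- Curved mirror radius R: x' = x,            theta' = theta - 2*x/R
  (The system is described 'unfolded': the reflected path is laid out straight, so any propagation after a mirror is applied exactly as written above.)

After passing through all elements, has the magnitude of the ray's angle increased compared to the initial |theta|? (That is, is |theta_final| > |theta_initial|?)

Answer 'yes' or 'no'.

Initial: x=-4.0000 theta=-0.3000
After 1 (propagate distance d=21): x=-10.3000 theta=-0.3000
After 2 (thin lens f=50): x=-10.3000 theta=-0.0940
After 3 (propagate distance d=24): x=-12.5560 theta=-0.0940
After 4 (curved mirror R=109): x=-12.5560 theta=7433/54500 (≈0.1364)
After 5 (propagate distance d=47 (to screen)): x=-334951/54500 (≈-6.1459) theta=7433/54500 (≈0.1364)
|theta_initial|=0.3000 |theta_final|=7433/54500 (≈0.1364) -> not increased

Answer: no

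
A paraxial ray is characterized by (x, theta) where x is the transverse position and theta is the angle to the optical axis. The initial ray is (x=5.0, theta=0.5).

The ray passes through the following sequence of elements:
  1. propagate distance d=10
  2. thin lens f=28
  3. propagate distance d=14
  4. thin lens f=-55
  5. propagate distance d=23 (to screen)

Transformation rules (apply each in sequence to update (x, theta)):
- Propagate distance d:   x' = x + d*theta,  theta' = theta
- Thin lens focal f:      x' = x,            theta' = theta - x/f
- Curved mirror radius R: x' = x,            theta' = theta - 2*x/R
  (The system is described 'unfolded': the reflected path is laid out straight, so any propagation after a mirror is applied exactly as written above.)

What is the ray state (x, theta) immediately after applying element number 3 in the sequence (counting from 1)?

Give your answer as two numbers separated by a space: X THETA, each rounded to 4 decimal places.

Answer: 12.0000 0.1429

Derivation:
Initial: x=5.0000 theta=0.5000
After 1 (propagate distance d=10): x=10.0000 theta=0.5000
After 2 (thin lens f=28): x=10.0000 theta=1/7 (≈0.1429)
After 3 (propagate distance d=14): x=12.0000 theta=1/7 (≈0.1429)
Rounded to 4 decimal places: x = 12.0000, theta = 0.1429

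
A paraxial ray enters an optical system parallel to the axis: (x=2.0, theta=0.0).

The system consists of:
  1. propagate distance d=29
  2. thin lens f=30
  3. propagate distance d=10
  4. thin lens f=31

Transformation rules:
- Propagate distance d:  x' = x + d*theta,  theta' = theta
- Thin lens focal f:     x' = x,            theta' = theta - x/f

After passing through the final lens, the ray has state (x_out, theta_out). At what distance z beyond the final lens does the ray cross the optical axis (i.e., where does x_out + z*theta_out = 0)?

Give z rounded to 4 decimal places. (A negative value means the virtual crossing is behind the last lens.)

Answer: 12.1569

Derivation:
Initial: x=2.0000 theta=0.0000
After 1 (propagate distance d=29): x=2.0000 theta=0.0000
After 2 (thin lens f=30): x=2.0000 theta=-1/15 (≈-0.0667)
After 3 (propagate distance d=10): x=4/3 (≈1.3333) theta=-1/15 (≈-0.0667)
After 4 (thin lens f=31): x=4/3 (≈1.3333) theta=-17/155 (≈-0.1097)
z_focus = -x_out/theta_out = -(4/3)/(-17/155) = 620/51 ≈ 12.1569
Rounded to 4 decimal places: z = 12.1569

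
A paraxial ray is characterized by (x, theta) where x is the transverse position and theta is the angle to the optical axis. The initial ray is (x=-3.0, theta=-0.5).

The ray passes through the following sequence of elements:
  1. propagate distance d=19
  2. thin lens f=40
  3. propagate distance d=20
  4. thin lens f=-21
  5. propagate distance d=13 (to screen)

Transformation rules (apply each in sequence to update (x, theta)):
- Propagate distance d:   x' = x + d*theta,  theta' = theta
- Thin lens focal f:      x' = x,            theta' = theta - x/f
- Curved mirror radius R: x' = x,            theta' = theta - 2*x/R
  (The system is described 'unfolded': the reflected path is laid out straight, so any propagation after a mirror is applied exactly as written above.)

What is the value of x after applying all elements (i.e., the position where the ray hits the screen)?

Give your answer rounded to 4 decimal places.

Answer: -28.7470

Derivation:
Initial: x=-3.0000 theta=-0.5000
After 1 (propagate distance d=19): x=-12.5000 theta=-0.5000
After 2 (thin lens f=40): x=-12.5000 theta=-0.1875
After 3 (propagate distance d=20): x=-16.2500 theta=-0.1875
After 4 (thin lens f=-21): x=-16.2500 theta=-323/336 (≈-0.9613)
After 5 (propagate distance d=13 (to screen)): x=-9659/336 (≈-28.7470) theta=-323/336 (≈-0.9613)
Rounded to 4 decimal places: x = -28.7470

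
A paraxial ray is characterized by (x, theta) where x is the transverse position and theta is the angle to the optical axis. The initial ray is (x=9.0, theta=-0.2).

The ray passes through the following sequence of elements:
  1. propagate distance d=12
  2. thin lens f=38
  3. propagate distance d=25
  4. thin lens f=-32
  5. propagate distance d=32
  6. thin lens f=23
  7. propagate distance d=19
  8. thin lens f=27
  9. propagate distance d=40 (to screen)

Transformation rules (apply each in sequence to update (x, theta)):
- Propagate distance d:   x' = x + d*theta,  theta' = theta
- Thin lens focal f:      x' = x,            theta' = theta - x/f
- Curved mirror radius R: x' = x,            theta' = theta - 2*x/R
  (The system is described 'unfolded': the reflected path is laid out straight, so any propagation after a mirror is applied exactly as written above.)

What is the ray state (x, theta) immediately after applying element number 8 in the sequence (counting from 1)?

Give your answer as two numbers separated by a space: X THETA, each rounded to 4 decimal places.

Initial: x=9.0000 theta=-0.2000
After 1 (propagate distance d=12): x=6.6000 theta=-0.2000
After 2 (thin lens f=38): x=6.6000 theta=-71/190 (≈-0.3737)
After 3 (propagate distance d=25): x=-521/190 (≈-2.7421) theta=-71/190 (≈-0.3737)
After 4 (thin lens f=-32): x=-521/190 (≈-2.7421) theta=-147/320 (≈-0.4594)
After 5 (propagate distance d=32): x=-1657/95 (≈-17.4421) theta=-147/320 (≈-0.4594)
After 6 (thin lens f=23): x=-1657/95 (≈-17.4421) theta=41809/139840 (≈0.2990)
After 7 (propagate distance d=19): x=-1644733/139840 (≈-11.7615) theta=41809/139840 (≈0.2990)
After 8 (thin lens f=27): x=-1644733/139840 (≈-11.7615) theta=346697/471960 (≈0.7346)
Rounded to 4 decimal places: x = -11.7615, theta = 0.7346

Answer: -11.7615 0.7346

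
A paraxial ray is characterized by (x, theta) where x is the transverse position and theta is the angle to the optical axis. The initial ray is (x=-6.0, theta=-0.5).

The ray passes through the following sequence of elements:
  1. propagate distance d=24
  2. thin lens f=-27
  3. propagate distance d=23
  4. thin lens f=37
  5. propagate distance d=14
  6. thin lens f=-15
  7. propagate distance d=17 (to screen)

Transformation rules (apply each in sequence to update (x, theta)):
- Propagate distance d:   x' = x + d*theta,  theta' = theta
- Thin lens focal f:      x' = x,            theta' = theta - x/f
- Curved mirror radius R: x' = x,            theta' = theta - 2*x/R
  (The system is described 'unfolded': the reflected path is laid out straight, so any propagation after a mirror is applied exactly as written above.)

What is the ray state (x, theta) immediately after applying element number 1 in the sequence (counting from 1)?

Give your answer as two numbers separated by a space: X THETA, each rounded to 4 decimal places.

Answer: -18.0000 -0.5000

Derivation:
Initial: x=-6.0000 theta=-0.5000
After 1 (propagate distance d=24): x=-18.0000 theta=-0.5000
Rounded to 4 decimal places: x = -18.0000, theta = -0.5000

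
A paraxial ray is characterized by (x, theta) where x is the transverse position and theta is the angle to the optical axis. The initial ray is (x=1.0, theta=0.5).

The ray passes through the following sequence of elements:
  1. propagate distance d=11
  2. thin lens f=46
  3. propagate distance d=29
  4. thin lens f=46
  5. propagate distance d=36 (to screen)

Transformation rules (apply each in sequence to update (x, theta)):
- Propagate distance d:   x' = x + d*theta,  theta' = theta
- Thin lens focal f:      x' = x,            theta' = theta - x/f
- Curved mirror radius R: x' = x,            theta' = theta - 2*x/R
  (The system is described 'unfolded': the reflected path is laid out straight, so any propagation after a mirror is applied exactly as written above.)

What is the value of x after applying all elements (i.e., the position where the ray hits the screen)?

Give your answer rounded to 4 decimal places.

Initial: x=1.0000 theta=0.5000
After 1 (propagate distance d=11): x=6.5000 theta=0.5000
After 2 (thin lens f=46): x=6.5000 theta=33/92 (≈0.3587)
After 3 (propagate distance d=29): x=1555/92 (≈16.9022) theta=33/92 (≈0.3587)
After 4 (thin lens f=46): x=1555/92 (≈16.9022) theta=-37/4232 (≈-0.0087)
After 5 (propagate distance d=36 (to screen)): x=35099/2116 (≈16.5874) theta=-37/4232 (≈-0.0087)
Rounded to 4 decimal places: x = 16.5874

Answer: 16.5874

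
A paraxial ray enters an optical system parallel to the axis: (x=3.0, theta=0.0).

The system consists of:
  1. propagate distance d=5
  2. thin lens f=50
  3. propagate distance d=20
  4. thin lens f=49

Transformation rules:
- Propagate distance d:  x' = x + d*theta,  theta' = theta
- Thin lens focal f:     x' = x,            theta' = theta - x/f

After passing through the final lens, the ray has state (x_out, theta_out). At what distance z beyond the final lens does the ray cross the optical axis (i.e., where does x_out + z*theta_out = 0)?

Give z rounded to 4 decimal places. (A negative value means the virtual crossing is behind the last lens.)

Answer: 18.6076

Derivation:
Initial: x=3.0000 theta=0.0000
After 1 (propagate distance d=5): x=3.0000 theta=0.0000
After 2 (thin lens f=50): x=3.0000 theta=-0.0600
After 3 (propagate distance d=20): x=1.8000 theta=-0.0600
After 4 (thin lens f=49): x=1.8000 theta=-237/2450 (≈-0.0967)
z_focus = -x_out/theta_out = -(1.8000)/(-237/2450) = 1470/79 ≈ 18.6076
Rounded to 4 decimal places: z = 18.6076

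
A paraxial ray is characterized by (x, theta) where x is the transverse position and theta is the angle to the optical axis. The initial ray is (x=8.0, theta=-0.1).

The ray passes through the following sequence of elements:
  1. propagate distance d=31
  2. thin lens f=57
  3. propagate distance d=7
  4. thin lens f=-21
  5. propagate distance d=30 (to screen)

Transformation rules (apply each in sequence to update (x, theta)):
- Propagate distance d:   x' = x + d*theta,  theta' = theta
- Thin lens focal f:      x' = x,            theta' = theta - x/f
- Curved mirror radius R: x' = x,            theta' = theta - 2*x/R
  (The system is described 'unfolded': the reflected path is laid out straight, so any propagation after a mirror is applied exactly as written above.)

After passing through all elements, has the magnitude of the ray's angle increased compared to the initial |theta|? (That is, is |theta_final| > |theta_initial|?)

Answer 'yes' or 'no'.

Answer: no

Derivation:
Initial: x=8.0000 theta=-0.1000
After 1 (propagate distance d=31): x=4.9000 theta=-0.1000
After 2 (thin lens f=57): x=4.9000 theta=-53/285 (≈-0.1860)
After 3 (propagate distance d=7): x=2051/570 (≈3.5982) theta=-53/285 (≈-0.1860)
After 4 (thin lens f=-21): x=2051/570 (≈3.5982) theta=-5/342 (≈-0.0146)
After 5 (propagate distance d=30 (to screen)): x=1801/570 (≈3.1596) theta=-5/342 (≈-0.0146)
|theta_initial|=0.1000 |theta_final|=5/342 (≈0.0146) -> not increased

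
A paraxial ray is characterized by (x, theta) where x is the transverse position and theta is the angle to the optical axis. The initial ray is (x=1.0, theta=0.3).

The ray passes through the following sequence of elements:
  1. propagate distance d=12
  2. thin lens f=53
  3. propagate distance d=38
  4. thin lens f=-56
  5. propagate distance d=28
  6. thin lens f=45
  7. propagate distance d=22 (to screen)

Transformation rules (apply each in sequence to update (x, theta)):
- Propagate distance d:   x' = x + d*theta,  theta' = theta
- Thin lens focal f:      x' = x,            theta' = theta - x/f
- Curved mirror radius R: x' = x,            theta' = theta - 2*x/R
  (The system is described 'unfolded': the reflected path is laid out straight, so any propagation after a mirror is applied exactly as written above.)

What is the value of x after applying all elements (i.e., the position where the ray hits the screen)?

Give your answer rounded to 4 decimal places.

Initial: x=1.0000 theta=0.3000
After 1 (propagate distance d=12): x=4.6000 theta=0.3000
After 2 (thin lens f=53): x=4.6000 theta=113/530 (≈0.2132)
After 3 (propagate distance d=38): x=3366/265 (≈12.7019) theta=113/530 (≈0.2132)
After 4 (thin lens f=-56): x=3366/265 (≈12.7019) theta=653/1484 (≈0.4400)
After 5 (propagate distance d=28): x=6631/265 (≈25.0226) theta=653/1484 (≈0.4400)
After 6 (thin lens f=45): x=6631/265 (≈25.0226) theta=-731/6300 (≈-0.1160)
After 7 (propagate distance d=22 (to screen)): x=3751357/166950 (≈22.4699) theta=-731/6300 (≈-0.1160)
Rounded to 4 decimal places: x = 22.4699

Answer: 22.4699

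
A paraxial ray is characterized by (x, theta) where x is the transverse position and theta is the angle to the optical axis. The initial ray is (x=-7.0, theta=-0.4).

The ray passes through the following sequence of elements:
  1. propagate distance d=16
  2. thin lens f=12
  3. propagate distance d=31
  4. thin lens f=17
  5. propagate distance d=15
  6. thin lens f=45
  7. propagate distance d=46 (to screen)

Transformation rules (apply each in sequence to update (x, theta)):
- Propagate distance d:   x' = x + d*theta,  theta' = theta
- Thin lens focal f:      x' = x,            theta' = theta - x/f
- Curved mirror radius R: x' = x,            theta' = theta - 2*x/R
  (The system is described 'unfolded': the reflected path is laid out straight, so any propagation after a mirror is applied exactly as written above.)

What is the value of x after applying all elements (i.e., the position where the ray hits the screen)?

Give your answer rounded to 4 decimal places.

Answer: 8.8479

Derivation:
Initial: x=-7.0000 theta=-0.4000
After 1 (propagate distance d=16): x=-13.4000 theta=-0.4000
After 2 (thin lens f=12): x=-13.4000 theta=43/60 (≈0.7167)
After 3 (propagate distance d=31): x=529/60 (≈8.8167) theta=43/60 (≈0.7167)
After 4 (thin lens f=17): x=529/60 (≈8.8167) theta=101/510 (≈0.1980)
After 5 (propagate distance d=15): x=12023/1020 (≈11.7873) theta=101/510 (≈0.1980)
After 6 (thin lens f=45): x=12023/1020 (≈11.7873) theta=-2933/45900 (≈-0.0639)
After 7 (propagate distance d=46 (to screen)): x=406117/45900 (≈8.8479) theta=-2933/45900 (≈-0.0639)
Rounded to 4 decimal places: x = 8.8479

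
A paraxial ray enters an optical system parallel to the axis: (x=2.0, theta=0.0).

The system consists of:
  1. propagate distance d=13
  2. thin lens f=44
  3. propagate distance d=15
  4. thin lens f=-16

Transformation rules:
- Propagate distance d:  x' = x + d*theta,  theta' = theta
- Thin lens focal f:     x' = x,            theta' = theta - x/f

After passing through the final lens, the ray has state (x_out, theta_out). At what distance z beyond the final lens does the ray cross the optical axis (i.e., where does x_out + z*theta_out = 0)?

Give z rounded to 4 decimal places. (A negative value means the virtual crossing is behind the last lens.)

Initial: x=2.0000 theta=0.0000
After 1 (propagate distance d=13): x=2.0000 theta=0.0000
After 2 (thin lens f=44): x=2.0000 theta=-1/22 (≈-0.0455)
After 3 (propagate distance d=15): x=29/22 (≈1.3182) theta=-1/22 (≈-0.0455)
After 4 (thin lens f=-16): x=29/22 (≈1.3182) theta=13/352 (≈0.0369)
z_focus = -x_out/theta_out = -(29/22)/(13/352) = -464/13 ≈ -35.6923
Rounded to 4 decimal places: z = -35.6923

Answer: -35.6923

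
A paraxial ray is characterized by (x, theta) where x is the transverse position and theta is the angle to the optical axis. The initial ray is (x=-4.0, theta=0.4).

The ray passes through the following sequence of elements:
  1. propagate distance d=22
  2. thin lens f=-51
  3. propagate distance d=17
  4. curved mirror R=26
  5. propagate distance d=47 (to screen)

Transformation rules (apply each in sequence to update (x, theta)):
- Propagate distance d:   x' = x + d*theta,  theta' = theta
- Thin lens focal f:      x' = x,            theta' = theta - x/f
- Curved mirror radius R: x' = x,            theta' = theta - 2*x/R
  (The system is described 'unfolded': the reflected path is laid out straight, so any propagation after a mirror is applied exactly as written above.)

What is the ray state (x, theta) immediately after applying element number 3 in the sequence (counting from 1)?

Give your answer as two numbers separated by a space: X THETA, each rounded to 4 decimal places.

Answer: 13.2000 0.4941

Derivation:
Initial: x=-4.0000 theta=0.4000
After 1 (propagate distance d=22): x=4.8000 theta=0.4000
After 2 (thin lens f=-51): x=4.8000 theta=42/85 (≈0.4941)
After 3 (propagate distance d=17): x=13.2000 theta=42/85 (≈0.4941)
Rounded to 4 decimal places: x = 13.2000, theta = 0.4941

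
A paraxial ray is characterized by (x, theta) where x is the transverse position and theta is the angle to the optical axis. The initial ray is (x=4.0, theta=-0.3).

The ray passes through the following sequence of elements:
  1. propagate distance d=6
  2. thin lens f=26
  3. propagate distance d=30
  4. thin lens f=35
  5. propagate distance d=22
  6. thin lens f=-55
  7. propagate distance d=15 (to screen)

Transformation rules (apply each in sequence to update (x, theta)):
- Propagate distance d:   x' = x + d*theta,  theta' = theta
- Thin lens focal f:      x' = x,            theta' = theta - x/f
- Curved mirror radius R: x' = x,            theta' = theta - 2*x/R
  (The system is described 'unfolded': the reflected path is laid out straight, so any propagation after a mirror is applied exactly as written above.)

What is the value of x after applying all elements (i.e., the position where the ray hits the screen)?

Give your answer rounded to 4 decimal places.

Initial: x=4.0000 theta=-0.3000
After 1 (propagate distance d=6): x=2.2000 theta=-0.3000
After 2 (thin lens f=26): x=2.2000 theta=-5/13 (≈-0.3846)
After 3 (propagate distance d=30): x=-607/65 (≈-9.3385) theta=-5/13 (≈-0.3846)
After 4 (thin lens f=35): x=-607/65 (≈-9.3385) theta=-268/2275 (≈-0.1178)
After 5 (propagate distance d=22): x=-27141/2275 (≈-11.9301) theta=-268/2275 (≈-0.1178)
After 6 (thin lens f=-55): x=-27141/2275 (≈-11.9301) theta=-5983/17875 (≈-0.3347)
After 7 (propagate distance d=15 (to screen)): x=-424194/25025 (≈-16.9508) theta=-5983/17875 (≈-0.3347)
Rounded to 4 decimal places: x = -16.9508

Answer: -16.9508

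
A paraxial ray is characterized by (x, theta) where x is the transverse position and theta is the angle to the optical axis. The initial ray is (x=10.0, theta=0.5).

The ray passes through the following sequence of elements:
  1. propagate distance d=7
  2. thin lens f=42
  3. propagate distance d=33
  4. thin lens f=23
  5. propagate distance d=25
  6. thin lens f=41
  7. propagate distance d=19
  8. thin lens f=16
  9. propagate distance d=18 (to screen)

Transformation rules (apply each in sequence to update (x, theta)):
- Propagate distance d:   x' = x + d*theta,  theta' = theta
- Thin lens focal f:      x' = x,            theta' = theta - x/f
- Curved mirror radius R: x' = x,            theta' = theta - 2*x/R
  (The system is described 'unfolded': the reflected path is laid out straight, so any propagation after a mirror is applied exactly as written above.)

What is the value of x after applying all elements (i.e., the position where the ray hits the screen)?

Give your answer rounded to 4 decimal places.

Answer: -11.7902

Derivation:
Initial: x=10.0000 theta=0.5000
After 1 (propagate distance d=7): x=13.5000 theta=0.5000
After 2 (thin lens f=42): x=13.5000 theta=5/28 (≈0.1786)
After 3 (propagate distance d=33): x=543/28 (≈19.3929) theta=5/28 (≈0.1786)
After 4 (thin lens f=23): x=543/28 (≈19.3929) theta=-107/161 (≈-0.6646)
After 5 (propagate distance d=25): x=1789/644 (≈2.7780) theta=-107/161 (≈-0.6646)
After 6 (thin lens f=41): x=1789/644 (≈2.7780) theta=-19337/26404 (≈-0.7324)
After 7 (propagate distance d=19): x=-147027/13202 (≈-11.1367) theta=-19337/26404 (≈-0.7324)
After 8 (thin lens f=16): x=-147027/13202 (≈-11.1367) theta=-7669/211232 (≈-0.0363)
After 9 (propagate distance d=18 (to screen)): x=-177891/15088 (≈-11.7902) theta=-7669/211232 (≈-0.0363)
Rounded to 4 decimal places: x = -11.7902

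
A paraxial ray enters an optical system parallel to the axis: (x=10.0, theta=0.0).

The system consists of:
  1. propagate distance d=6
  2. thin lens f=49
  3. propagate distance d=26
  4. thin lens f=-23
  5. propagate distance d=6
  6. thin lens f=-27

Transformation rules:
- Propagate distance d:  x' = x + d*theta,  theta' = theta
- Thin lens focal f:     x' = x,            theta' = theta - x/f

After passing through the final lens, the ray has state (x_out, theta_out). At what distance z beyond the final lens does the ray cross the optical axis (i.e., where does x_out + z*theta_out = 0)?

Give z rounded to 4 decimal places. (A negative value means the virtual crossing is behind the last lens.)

Initial: x=10.0000 theta=0.0000
After 1 (propagate distance d=6): x=10.0000 theta=0.0000
After 2 (thin lens f=49): x=10.0000 theta=-10/49 (≈-0.2041)
After 3 (propagate distance d=26): x=230/49 (≈4.6939) theta=-10/49 (≈-0.2041)
After 4 (thin lens f=-23): x=230/49 (≈4.6939) theta=0.0000
After 5 (propagate distance d=6): x=230/49 (≈4.6939) theta=0.0000
After 6 (thin lens f=-27): x=230/49 (≈4.6939) theta=230/1323 (≈0.1738)
z_focus = -x_out/theta_out = -(230/49)/(230/1323) = -27.0000
Rounded to 4 decimal places: z = -27.0000

Answer: -27.0000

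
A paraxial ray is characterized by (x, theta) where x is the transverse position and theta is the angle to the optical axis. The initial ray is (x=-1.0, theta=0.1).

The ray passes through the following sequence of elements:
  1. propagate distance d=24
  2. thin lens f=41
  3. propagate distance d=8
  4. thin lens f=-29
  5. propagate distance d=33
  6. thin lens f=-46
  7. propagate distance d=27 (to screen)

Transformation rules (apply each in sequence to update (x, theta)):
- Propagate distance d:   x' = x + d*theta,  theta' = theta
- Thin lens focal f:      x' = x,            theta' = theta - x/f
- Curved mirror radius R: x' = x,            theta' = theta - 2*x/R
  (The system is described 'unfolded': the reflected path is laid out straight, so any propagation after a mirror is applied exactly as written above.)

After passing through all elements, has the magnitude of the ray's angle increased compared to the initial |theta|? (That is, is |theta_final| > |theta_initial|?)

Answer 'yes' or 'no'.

Answer: yes

Derivation:
Initial: x=-1.0000 theta=0.1000
After 1 (propagate distance d=24): x=1.4000 theta=0.1000
After 2 (thin lens f=41): x=1.4000 theta=27/410 (≈0.0659)
After 3 (propagate distance d=8): x=79/41 (≈1.9268) theta=27/410 (≈0.0659)
After 4 (thin lens f=-29): x=79/41 (≈1.9268) theta=1573/11890 (≈0.1323)
After 5 (propagate distance d=33): x=74819/11890 (≈6.2926) theta=1573/11890 (≈0.1323)
After 6 (thin lens f=-46): x=74819/11890 (≈6.2926) theta=6399/23780 (≈0.2691)
After 7 (propagate distance d=27 (to screen)): x=322411/23780 (≈13.5581) theta=6399/23780 (≈0.2691)
|theta_initial|=0.1000 |theta_final|=6399/23780 (≈0.2691) -> increased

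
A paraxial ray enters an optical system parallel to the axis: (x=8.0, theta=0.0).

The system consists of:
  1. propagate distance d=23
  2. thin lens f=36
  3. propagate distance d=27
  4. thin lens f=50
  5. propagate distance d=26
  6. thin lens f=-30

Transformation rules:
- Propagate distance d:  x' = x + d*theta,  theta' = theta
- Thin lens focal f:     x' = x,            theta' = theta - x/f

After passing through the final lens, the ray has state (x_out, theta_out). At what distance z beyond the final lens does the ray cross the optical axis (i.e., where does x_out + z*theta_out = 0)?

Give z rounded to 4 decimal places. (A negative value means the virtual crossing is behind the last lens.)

Initial: x=8.0000 theta=0.0000
After 1 (propagate distance d=23): x=8.0000 theta=0.0000
After 2 (thin lens f=36): x=8.0000 theta=-2/9 (≈-0.2222)
After 3 (propagate distance d=27): x=2.0000 theta=-2/9 (≈-0.2222)
After 4 (thin lens f=50): x=2.0000 theta=-59/225 (≈-0.2622)
After 5 (propagate distance d=26): x=-1084/225 (≈-4.8178) theta=-59/225 (≈-0.2622)
After 6 (thin lens f=-30): x=-1084/225 (≈-4.8178) theta=-1427/3375 (≈-0.4228)
z_focus = -x_out/theta_out = -(-1084/225)/(-1427/3375) = -16260/1427 ≈ -11.3945
Rounded to 4 decimal places: z = -11.3945

Answer: -11.3945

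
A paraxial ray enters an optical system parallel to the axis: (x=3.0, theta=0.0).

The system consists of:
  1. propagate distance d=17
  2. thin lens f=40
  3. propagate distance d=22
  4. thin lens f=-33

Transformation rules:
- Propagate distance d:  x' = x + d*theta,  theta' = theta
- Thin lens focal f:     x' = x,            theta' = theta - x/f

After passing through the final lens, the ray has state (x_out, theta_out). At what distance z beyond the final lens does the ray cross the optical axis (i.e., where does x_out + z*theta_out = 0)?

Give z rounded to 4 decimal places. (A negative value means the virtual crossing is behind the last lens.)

Initial: x=3.0000 theta=0.0000
After 1 (propagate distance d=17): x=3.0000 theta=0.0000
After 2 (thin lens f=40): x=3.0000 theta=-0.0750
After 3 (propagate distance d=22): x=1.3500 theta=-0.0750
After 4 (thin lens f=-33): x=1.3500 theta=-3/88 (≈-0.0341)
z_focus = -x_out/theta_out = -(1.3500)/(-3/88) = 39.6000
Rounded to 4 decimal places: z = 39.6000

Answer: 39.6000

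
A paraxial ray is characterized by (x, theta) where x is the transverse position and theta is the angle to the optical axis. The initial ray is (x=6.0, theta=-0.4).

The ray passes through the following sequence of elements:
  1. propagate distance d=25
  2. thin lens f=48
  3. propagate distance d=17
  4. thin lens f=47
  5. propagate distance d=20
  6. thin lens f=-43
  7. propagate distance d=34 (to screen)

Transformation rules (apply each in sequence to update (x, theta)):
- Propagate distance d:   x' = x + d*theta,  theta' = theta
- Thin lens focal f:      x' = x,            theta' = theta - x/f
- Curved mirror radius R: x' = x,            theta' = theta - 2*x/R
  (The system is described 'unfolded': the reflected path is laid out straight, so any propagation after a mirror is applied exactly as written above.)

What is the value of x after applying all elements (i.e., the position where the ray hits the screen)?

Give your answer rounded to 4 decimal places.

Initial: x=6.0000 theta=-0.4000
After 1 (propagate distance d=25): x=-4.0000 theta=-0.4000
After 2 (thin lens f=48): x=-4.0000 theta=-19/60 (≈-0.3167)
After 3 (propagate distance d=17): x=-563/60 (≈-9.3833) theta=-19/60 (≈-0.3167)
After 4 (thin lens f=47): x=-563/60 (≈-9.3833) theta=-11/94 (≈-0.1170)
After 5 (propagate distance d=20): x=-33061/2820 (≈-11.7238) theta=-11/94 (≈-0.1170)
After 6 (thin lens f=-43): x=-33061/2820 (≈-11.7238) theta=-47251/121260 (≈-0.3897)
After 7 (propagate distance d=34 (to screen)): x=-3028157/121260 (≈-24.9724) theta=-47251/121260 (≈-0.3897)
Rounded to 4 decimal places: x = -24.9724

Answer: -24.9724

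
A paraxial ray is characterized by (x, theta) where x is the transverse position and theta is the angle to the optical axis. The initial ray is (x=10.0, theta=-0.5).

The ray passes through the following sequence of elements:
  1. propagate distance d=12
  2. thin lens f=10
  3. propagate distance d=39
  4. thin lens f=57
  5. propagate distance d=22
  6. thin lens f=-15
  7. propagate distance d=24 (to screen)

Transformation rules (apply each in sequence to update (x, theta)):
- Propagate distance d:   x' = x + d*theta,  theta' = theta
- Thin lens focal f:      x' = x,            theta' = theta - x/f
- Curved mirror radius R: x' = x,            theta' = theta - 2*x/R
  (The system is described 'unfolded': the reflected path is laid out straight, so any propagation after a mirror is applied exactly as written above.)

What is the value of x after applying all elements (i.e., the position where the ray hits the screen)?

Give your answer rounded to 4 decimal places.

Answer: -109.6361

Derivation:
Initial: x=10.0000 theta=-0.5000
After 1 (propagate distance d=12): x=4.0000 theta=-0.5000
After 2 (thin lens f=10): x=4.0000 theta=-0.9000
After 3 (propagate distance d=39): x=-31.1000 theta=-0.9000
After 4 (thin lens f=57): x=-31.1000 theta=-101/285 (≈-0.3544)
After 5 (propagate distance d=22): x=-22171/570 (≈-38.8965) theta=-101/285 (≈-0.3544)
After 6 (thin lens f=-15): x=-22171/570 (≈-38.8965) theta=-25201/8550 (≈-2.9475)
After 7 (propagate distance d=24 (to screen)): x=-312463/2850 (≈-109.6361) theta=-25201/8550 (≈-2.9475)
Rounded to 4 decimal places: x = -109.6361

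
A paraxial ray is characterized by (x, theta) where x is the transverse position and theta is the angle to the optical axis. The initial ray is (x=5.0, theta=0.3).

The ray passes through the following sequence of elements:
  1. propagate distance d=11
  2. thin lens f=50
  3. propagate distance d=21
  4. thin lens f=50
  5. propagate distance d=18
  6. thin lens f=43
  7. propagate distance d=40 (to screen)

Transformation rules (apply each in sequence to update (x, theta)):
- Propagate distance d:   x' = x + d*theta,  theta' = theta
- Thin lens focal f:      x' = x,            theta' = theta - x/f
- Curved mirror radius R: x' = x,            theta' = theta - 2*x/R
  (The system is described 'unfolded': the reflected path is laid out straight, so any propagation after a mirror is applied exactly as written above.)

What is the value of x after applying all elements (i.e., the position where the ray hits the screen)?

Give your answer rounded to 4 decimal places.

Initial: x=5.0000 theta=0.3000
After 1 (propagate distance d=11): x=8.3000 theta=0.3000
After 2 (thin lens f=50): x=8.3000 theta=0.1340
After 3 (propagate distance d=21): x=11.1140 theta=0.1340
After 4 (thin lens f=50): x=11.1140 theta=-2207/25000 (≈-0.0883)
After 5 (propagate distance d=18): x=59531/6250 (≈9.5250) theta=-2207/25000 (≈-0.0883)
After 6 (thin lens f=43): x=59531/6250 (≈9.5250) theta=-13321/43000 (≈-0.3098)
After 7 (propagate distance d=40 (to screen)): x=-770417/268750 (≈-2.8667) theta=-13321/43000 (≈-0.3098)
Rounded to 4 decimal places: x = -2.8667

Answer: -2.8667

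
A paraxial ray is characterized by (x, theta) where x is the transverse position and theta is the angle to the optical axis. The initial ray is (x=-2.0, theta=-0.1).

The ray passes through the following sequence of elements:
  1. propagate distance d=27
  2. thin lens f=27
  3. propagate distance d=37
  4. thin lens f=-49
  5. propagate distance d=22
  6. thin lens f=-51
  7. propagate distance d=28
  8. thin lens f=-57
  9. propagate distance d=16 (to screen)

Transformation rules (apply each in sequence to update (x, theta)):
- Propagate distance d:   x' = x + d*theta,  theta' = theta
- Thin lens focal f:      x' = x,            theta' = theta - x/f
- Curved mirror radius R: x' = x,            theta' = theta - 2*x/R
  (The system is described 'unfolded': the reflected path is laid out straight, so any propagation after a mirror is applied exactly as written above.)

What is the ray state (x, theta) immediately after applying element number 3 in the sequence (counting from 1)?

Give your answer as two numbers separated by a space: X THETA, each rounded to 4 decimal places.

Answer: -1.9593 0.0741

Derivation:
Initial: x=-2.0000 theta=-0.1000
After 1 (propagate distance d=27): x=-4.7000 theta=-0.1000
After 2 (thin lens f=27): x=-4.7000 theta=2/27 (≈0.0741)
After 3 (propagate distance d=37): x=-529/270 (≈-1.9593) theta=2/27 (≈0.0741)
Rounded to 4 decimal places: x = -1.9593, theta = 0.0741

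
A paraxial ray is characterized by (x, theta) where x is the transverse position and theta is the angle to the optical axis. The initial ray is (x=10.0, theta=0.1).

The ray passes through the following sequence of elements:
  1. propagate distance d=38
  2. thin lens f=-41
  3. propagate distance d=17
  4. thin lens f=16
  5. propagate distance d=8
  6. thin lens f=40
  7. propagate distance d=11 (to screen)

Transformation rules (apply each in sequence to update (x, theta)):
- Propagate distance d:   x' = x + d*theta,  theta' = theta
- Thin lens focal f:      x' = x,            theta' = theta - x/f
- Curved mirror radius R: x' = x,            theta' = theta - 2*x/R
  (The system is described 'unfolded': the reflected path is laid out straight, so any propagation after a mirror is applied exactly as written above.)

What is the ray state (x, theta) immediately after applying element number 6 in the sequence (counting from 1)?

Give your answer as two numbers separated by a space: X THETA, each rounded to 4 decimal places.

Initial: x=10.0000 theta=0.1000
After 1 (propagate distance d=38): x=13.8000 theta=0.1000
After 2 (thin lens f=-41): x=13.8000 theta=179/410 (≈0.4366)
After 3 (propagate distance d=17): x=8701/410 (≈21.2220) theta=179/410 (≈0.4366)
After 4 (thin lens f=16): x=8701/410 (≈21.2220) theta=-5837/6560 (≈-0.8898)
After 5 (propagate distance d=8): x=2313/164 (≈14.1037) theta=-5837/6560 (≈-0.8898)
After 6 (thin lens f=40): x=2313/164 (≈14.1037) theta=-815/656 (≈-1.2424)
Rounded to 4 decimal places: x = 14.1037, theta = -1.2424

Answer: 14.1037 -1.2424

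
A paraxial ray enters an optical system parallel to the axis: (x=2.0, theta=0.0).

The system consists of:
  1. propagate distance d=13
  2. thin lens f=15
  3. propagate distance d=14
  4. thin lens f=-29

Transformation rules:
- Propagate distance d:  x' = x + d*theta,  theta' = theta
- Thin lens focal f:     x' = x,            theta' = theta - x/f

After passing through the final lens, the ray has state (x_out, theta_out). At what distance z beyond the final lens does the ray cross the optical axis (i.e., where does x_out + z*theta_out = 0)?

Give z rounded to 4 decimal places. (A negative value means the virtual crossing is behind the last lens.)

Answer: 1.0357

Derivation:
Initial: x=2.0000 theta=0.0000
After 1 (propagate distance d=13): x=2.0000 theta=0.0000
After 2 (thin lens f=15): x=2.0000 theta=-2/15 (≈-0.1333)
After 3 (propagate distance d=14): x=2/15 (≈0.1333) theta=-2/15 (≈-0.1333)
After 4 (thin lens f=-29): x=2/15 (≈0.1333) theta=-56/435 (≈-0.1287)
z_focus = -x_out/theta_out = -(2/15)/(-56/435) = 29/28 ≈ 1.0357
Rounded to 4 decimal places: z = 1.0357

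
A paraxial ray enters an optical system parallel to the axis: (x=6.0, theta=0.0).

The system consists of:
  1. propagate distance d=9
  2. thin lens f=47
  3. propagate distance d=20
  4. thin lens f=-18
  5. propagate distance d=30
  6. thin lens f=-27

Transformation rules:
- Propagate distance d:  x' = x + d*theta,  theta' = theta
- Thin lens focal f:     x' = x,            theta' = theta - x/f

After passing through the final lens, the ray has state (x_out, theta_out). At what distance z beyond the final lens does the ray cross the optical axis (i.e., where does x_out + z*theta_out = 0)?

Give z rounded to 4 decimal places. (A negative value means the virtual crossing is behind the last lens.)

Answer: -20.4324

Derivation:
Initial: x=6.0000 theta=0.0000
After 1 (propagate distance d=9): x=6.0000 theta=0.0000
After 2 (thin lens f=47): x=6.0000 theta=-6/47 (≈-0.1277)
After 3 (propagate distance d=20): x=162/47 (≈3.4468) theta=-6/47 (≈-0.1277)
After 4 (thin lens f=-18): x=162/47 (≈3.4468) theta=3/47 (≈0.0638)
After 5 (propagate distance d=30): x=252/47 (≈5.3617) theta=3/47 (≈0.0638)
After 6 (thin lens f=-27): x=252/47 (≈5.3617) theta=37/141 (≈0.2624)
z_focus = -x_out/theta_out = -(252/47)/(37/141) = -756/37 ≈ -20.4324
Rounded to 4 decimal places: z = -20.4324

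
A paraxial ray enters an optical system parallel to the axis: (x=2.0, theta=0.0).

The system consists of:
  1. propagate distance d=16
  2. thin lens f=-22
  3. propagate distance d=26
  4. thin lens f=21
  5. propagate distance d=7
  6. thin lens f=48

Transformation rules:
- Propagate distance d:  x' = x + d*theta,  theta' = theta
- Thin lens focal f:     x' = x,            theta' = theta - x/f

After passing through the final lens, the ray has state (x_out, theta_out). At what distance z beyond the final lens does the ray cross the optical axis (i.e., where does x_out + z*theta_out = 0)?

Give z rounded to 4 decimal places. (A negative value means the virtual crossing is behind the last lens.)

Initial: x=2.0000 theta=0.0000
After 1 (propagate distance d=16): x=2.0000 theta=0.0000
After 2 (thin lens f=-22): x=2.0000 theta=1/11 (≈0.0909)
After 3 (propagate distance d=26): x=48/11 (≈4.3636) theta=1/11 (≈0.0909)
After 4 (thin lens f=21): x=48/11 (≈4.3636) theta=-9/77 (≈-0.1169)
After 5 (propagate distance d=7): x=39/11 (≈3.5455) theta=-9/77 (≈-0.1169)
After 6 (thin lens f=48): x=39/11 (≈3.5455) theta=-235/1232 (≈-0.1907)
z_focus = -x_out/theta_out = -(39/11)/(-235/1232) = 4368/235 ≈ 18.5872
Rounded to 4 decimal places: z = 18.5872

Answer: 18.5872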